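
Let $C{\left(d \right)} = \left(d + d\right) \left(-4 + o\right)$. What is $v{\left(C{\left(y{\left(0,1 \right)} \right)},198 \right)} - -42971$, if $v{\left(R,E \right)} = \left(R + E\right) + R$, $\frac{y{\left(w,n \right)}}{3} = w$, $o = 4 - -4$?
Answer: $43169$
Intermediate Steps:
$o = 8$ ($o = 4 + 4 = 8$)
$y{\left(w,n \right)} = 3 w$
$C{\left(d \right)} = 8 d$ ($C{\left(d \right)} = \left(d + d\right) \left(-4 + 8\right) = 2 d 4 = 8 d$)
$v{\left(R,E \right)} = E + 2 R$ ($v{\left(R,E \right)} = \left(E + R\right) + R = E + 2 R$)
$v{\left(C{\left(y{\left(0,1 \right)} \right)},198 \right)} - -42971 = \left(198 + 2 \cdot 8 \cdot 3 \cdot 0\right) - -42971 = \left(198 + 2 \cdot 8 \cdot 0\right) + 42971 = \left(198 + 2 \cdot 0\right) + 42971 = \left(198 + 0\right) + 42971 = 198 + 42971 = 43169$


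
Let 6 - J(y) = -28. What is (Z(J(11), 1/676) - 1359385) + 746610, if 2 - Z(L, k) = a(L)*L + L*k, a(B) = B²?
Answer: -220402043/338 ≈ -6.5208e+5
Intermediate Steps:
J(y) = 34 (J(y) = 6 - 1*(-28) = 6 + 28 = 34)
Z(L, k) = 2 - L³ - L*k (Z(L, k) = 2 - (L²*L + L*k) = 2 - (L³ + L*k) = 2 + (-L³ - L*k) = 2 - L³ - L*k)
(Z(J(11), 1/676) - 1359385) + 746610 = ((2 - 1*34³ - 1*34/676) - 1359385) + 746610 = ((2 - 1*39304 - 1*34*1/676) - 1359385) + 746610 = ((2 - 39304 - 17/338) - 1359385) + 746610 = (-13284093/338 - 1359385) + 746610 = -472756223/338 + 746610 = -220402043/338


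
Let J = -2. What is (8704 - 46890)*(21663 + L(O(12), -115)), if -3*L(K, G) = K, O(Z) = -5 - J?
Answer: -827261504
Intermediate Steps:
O(Z) = -3 (O(Z) = -5 - 1*(-2) = -5 + 2 = -3)
L(K, G) = -K/3
(8704 - 46890)*(21663 + L(O(12), -115)) = (8704 - 46890)*(21663 - ⅓*(-3)) = -38186*(21663 + 1) = -38186*21664 = -827261504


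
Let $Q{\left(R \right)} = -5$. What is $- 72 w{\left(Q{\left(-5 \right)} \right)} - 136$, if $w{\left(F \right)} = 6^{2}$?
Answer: $-2728$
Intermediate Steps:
$w{\left(F \right)} = 36$
$- 72 w{\left(Q{\left(-5 \right)} \right)} - 136 = \left(-72\right) 36 - 136 = -2592 - 136 = -2728$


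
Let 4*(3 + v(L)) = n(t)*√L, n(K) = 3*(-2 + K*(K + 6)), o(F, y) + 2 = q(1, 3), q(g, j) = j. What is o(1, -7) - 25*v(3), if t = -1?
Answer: 76 + 525*√3/4 ≈ 303.33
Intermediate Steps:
o(F, y) = 1 (o(F, y) = -2 + 3 = 1)
n(K) = -6 + 3*K*(6 + K) (n(K) = 3*(-2 + K*(6 + K)) = -6 + 3*K*(6 + K))
v(L) = -3 - 21*√L/4 (v(L) = -3 + ((-6 + 3*(-1)² + 18*(-1))*√L)/4 = -3 + ((-6 + 3*1 - 18)*√L)/4 = -3 + ((-6 + 3 - 18)*√L)/4 = -3 + (-21*√L)/4 = -3 - 21*√L/4)
o(1, -7) - 25*v(3) = 1 - 25*(-3 - 21*√3/4) = 1 + (75 + 525*√3/4) = 76 + 525*√3/4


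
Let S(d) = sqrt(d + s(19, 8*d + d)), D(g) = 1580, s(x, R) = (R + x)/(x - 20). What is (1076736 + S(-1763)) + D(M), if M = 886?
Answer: 1078316 + 3*sqrt(1565) ≈ 1.0784e+6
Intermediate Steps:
s(x, R) = (R + x)/(-20 + x)
S(d) = sqrt(-19 - 8*d) (S(d) = sqrt(d + ((8*d + d) + 19)/(-20 + 19)) = sqrt(d + (9*d + 19)/(-1)) = sqrt(d - (19 + 9*d)) = sqrt(d + (-19 - 9*d)) = sqrt(-19 - 8*d))
(1076736 + S(-1763)) + D(M) = (1076736 + sqrt(-19 - 8*(-1763))) + 1580 = (1076736 + sqrt(-19 + 14104)) + 1580 = (1076736 + sqrt(14085)) + 1580 = (1076736 + 3*sqrt(1565)) + 1580 = 1078316 + 3*sqrt(1565)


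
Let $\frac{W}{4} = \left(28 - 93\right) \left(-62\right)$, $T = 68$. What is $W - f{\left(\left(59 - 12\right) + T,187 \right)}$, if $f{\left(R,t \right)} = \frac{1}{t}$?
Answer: $\frac{3014439}{187} \approx 16120.0$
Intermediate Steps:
$W = 16120$ ($W = 4 \left(28 - 93\right) \left(-62\right) = 4 \left(\left(-65\right) \left(-62\right)\right) = 4 \cdot 4030 = 16120$)
$W - f{\left(\left(59 - 12\right) + T,187 \right)} = 16120 - \frac{1}{187} = \frac{3014439}{187}$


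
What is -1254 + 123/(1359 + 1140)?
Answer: -1044541/833 ≈ -1254.0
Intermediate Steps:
-1254 + 123/(1359 + 1140) = -1254 + 123/2499 = -1254 + (1/2499)*123 = -1254 + 41/833 = -1044541/833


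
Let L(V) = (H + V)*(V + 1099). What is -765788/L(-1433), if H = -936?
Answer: -382894/395623 ≈ -0.96782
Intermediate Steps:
L(V) = (-936 + V)*(1099 + V) (L(V) = (-936 + V)*(V + 1099) = (-936 + V)*(1099 + V))
-765788/L(-1433) = -765788/(-1028664 + (-1433)**2 + 163*(-1433)) = -765788/(-1028664 + 2053489 - 233579) = -765788/791246 = -765788*1/791246 = -382894/395623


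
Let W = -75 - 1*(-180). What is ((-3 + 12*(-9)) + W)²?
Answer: 36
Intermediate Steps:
W = 105 (W = -75 + 180 = 105)
((-3 + 12*(-9)) + W)² = ((-3 + 12*(-9)) + 105)² = ((-3 - 108) + 105)² = (-111 + 105)² = (-6)² = 36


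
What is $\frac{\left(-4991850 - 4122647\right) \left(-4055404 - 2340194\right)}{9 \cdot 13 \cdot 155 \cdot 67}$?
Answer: $\frac{6476962087134}{135005} \approx 4.7976 \cdot 10^{7}$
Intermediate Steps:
$\frac{\left(-4991850 - 4122647\right) \left(-4055404 - 2340194\right)}{9 \cdot 13 \cdot 155 \cdot 67} = \frac{\left(-9114497\right) \left(-6395598\right)}{117 \cdot 155 \cdot 67} = \frac{58292658784206}{18135 \cdot 67} = \frac{58292658784206}{1215045} = 58292658784206 \cdot \frac{1}{1215045} = \frac{6476962087134}{135005}$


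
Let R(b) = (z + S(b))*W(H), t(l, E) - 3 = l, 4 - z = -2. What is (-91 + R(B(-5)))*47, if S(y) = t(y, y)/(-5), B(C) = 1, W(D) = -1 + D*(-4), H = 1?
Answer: -5499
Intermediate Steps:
z = 6 (z = 4 - 1*(-2) = 4 + 2 = 6)
t(l, E) = 3 + l
W(D) = -1 - 4*D
S(y) = -⅗ - y/5 (S(y) = (3 + y)/(-5) = (3 + y)*(-⅕) = -⅗ - y/5)
R(b) = -27 + b (R(b) = (6 + (-⅗ - b/5))*(-1 - 4*1) = (27/5 - b/5)*(-1 - 4) = (27/5 - b/5)*(-5) = -27 + b)
(-91 + R(B(-5)))*47 = (-91 + (-27 + 1))*47 = (-91 - 26)*47 = -117*47 = -5499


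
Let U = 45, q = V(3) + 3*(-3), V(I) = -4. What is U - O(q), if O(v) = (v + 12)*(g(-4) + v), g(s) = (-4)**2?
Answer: 48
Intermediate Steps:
q = -13 (q = -4 + 3*(-3) = -4 - 9 = -13)
g(s) = 16
O(v) = (12 + v)*(16 + v) (O(v) = (v + 12)*(16 + v) = (12 + v)*(16 + v))
U - O(q) = 45 - (192 + (-13)**2 + 28*(-13)) = 45 - (192 + 169 - 364) = 45 - 1*(-3) = 45 + 3 = 48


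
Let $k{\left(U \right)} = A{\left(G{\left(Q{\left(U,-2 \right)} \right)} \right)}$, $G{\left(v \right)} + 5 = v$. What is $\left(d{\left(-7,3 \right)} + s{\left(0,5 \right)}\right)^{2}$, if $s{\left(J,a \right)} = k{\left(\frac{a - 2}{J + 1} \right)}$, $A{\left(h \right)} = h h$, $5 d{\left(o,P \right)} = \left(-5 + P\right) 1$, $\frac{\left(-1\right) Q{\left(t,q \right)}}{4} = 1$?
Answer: $\frac{162409}{25} \approx 6496.4$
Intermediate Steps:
$Q{\left(t,q \right)} = -4$ ($Q{\left(t,q \right)} = \left(-4\right) 1 = -4$)
$G{\left(v \right)} = -5 + v$
$d{\left(o,P \right)} = -1 + \frac{P}{5}$ ($d{\left(o,P \right)} = \frac{\left(-5 + P\right) 1}{5} = \frac{-5 + P}{5} = -1 + \frac{P}{5}$)
$A{\left(h \right)} = h^{2}$
$k{\left(U \right)} = 81$ ($k{\left(U \right)} = \left(-5 - 4\right)^{2} = \left(-9\right)^{2} = 81$)
$s{\left(J,a \right)} = 81$
$\left(d{\left(-7,3 \right)} + s{\left(0,5 \right)}\right)^{2} = \left(\left(-1 + \frac{1}{5} \cdot 3\right) + 81\right)^{2} = \left(\left(-1 + \frac{3}{5}\right) + 81\right)^{2} = \left(- \frac{2}{5} + 81\right)^{2} = \left(\frac{403}{5}\right)^{2} = \frac{162409}{25}$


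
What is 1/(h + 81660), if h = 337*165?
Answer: 1/137265 ≈ 7.2852e-6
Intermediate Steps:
h = 55605
1/(h + 81660) = 1/(55605 + 81660) = 1/137265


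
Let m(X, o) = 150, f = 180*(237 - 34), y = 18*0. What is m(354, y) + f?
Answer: 36690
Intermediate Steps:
y = 0
f = 36540 (f = 180*203 = 36540)
m(354, y) + f = 150 + 36540 = 36690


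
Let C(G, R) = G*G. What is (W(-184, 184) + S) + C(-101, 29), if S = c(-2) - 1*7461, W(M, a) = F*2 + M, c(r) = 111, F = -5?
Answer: 2657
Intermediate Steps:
W(M, a) = -10 + M (W(M, a) = -5*2 + M = -10 + M)
C(G, R) = G²
S = -7350 (S = 111 - 1*7461 = 111 - 7461 = -7350)
(W(-184, 184) + S) + C(-101, 29) = ((-10 - 184) - 7350) + (-101)² = (-194 - 7350) + 10201 = -7544 + 10201 = 2657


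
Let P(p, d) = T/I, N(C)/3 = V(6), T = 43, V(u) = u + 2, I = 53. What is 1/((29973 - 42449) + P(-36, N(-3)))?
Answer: -53/661185 ≈ -8.0159e-5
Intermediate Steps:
V(u) = 2 + u
N(C) = 24 (N(C) = 3*(2 + 6) = 3*8 = 24)
P(p, d) = 43/53
1/((29973 - 42449) + P(-36, N(-3))) = 1/((29973 - 42449) + 43/53) = 1/(-12476 + 43/53) = 1/(-661185/53) = -53/661185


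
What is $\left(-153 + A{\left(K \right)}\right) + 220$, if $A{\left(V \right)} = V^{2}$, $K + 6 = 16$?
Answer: $167$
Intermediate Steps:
$K = 10$ ($K = -6 + 16 = 10$)
$\left(-153 + A{\left(K \right)}\right) + 220 = \left(-153 + 10^{2}\right) + 220 = \left(-153 + 100\right) + 220 = -53 + 220 = 167$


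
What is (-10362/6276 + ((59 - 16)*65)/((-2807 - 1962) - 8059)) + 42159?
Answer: 282834047233/6709044 ≈ 42157.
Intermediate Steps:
(-10362/6276 + ((59 - 16)*65)/((-2807 - 1962) - 8059)) + 42159 = (-10362*1/6276 + (43*65)/(-4769 - 8059)) + 42159 = (-1727/1046 + 2795/(-12828)) + 42159 = (-1727/1046 + 2795*(-1/12828)) + 42159 = (-1727/1046 - 2795/12828) + 42159 = -12538763/6709044 + 42159 = 282834047233/6709044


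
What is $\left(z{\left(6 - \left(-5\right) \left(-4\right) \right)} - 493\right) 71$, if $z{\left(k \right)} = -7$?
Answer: $-35500$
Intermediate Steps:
$\left(z{\left(6 - \left(-5\right) \left(-4\right) \right)} - 493\right) 71 = \left(-7 - 493\right) 71 = \left(-500\right) 71 = -35500$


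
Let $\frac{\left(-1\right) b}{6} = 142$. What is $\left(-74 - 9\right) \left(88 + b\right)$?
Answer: $63412$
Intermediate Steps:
$b = -852$ ($b = \left(-6\right) 142 = -852$)
$\left(-74 - 9\right) \left(88 + b\right) = \left(-74 - 9\right) \left(88 - 852\right) = \left(-83\right) \left(-764\right) = 63412$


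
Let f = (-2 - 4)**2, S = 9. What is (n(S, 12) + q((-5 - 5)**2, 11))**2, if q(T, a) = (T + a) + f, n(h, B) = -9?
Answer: 19044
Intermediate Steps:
f = 36 (f = (-6)**2 = 36)
q(T, a) = 36 + T + a (q(T, a) = (T + a) + 36 = 36 + T + a)
(n(S, 12) + q((-5 - 5)**2, 11))**2 = (-9 + (36 + (-5 - 5)**2 + 11))**2 = (-9 + (36 + (-10)**2 + 11))**2 = (-9 + (36 + 100 + 11))**2 = (-9 + 147)**2 = 138**2 = 19044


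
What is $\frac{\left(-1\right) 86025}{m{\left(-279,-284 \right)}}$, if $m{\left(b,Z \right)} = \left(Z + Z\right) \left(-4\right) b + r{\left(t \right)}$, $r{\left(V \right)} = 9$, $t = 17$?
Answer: $\frac{28675}{211293} \approx 0.13571$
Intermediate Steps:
$m{\left(b,Z \right)} = 9 - 8 Z b$ ($m{\left(b,Z \right)} = \left(Z + Z\right) \left(-4\right) b + 9 = 2 Z \left(-4\right) b + 9 = - 8 Z b + 9 = 9 - 8 Z b$)
$\frac{\left(-1\right) 86025}{m{\left(-279,-284 \right)}} = \frac{\left(-1\right) 86025}{9 - \left(-2272\right) \left(-279\right)} = - \frac{86025}{9 - 633888} = - \frac{86025}{-633879} = \left(-86025\right) \left(- \frac{1}{633879}\right) = \frac{28675}{211293}$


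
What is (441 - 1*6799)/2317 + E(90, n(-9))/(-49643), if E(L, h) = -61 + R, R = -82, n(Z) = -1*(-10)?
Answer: -28663533/10456621 ≈ -2.7412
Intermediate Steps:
n(Z) = 10
E(L, h) = -143 (E(L, h) = -61 - 82 = -143)
(441 - 1*6799)/2317 + E(90, n(-9))/(-49643) = (441 - 1*6799)/2317 - 143/(-49643) = (441 - 6799)*(1/2317) - 143*(-1/49643) = -6358*1/2317 + 13/4513 = -6358/2317 + 13/4513 = -28663533/10456621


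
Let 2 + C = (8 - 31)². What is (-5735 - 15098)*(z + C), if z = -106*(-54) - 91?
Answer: -128331280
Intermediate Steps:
C = 527 (C = -2 + (8 - 31)² = -2 + (-23)² = -2 + 529 = 527)
z = 5633 (z = 5724 - 91 = 5633)
(-5735 - 15098)*(z + C) = (-5735 - 15098)*(5633 + 527) = -20833*6160 = -128331280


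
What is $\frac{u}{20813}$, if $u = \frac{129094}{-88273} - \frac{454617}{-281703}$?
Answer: $\frac{1254746453}{172517353837049} \approx 7.2732 \cdot 10^{-6}$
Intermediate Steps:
$u = \frac{1254746453}{8288922973}$ ($u = 129094 \left(- \frac{1}{88273}\right) - - \frac{151539}{93901} = - \frac{129094}{88273} + \frac{151539}{93901} = \frac{1254746453}{8288922973} \approx 0.15138$)
$\frac{u}{20813} = \frac{1254746453}{8288922973 \cdot 20813} = \frac{1254746453}{8288922973} \cdot \frac{1}{20813} = \frac{1254746453}{172517353837049}$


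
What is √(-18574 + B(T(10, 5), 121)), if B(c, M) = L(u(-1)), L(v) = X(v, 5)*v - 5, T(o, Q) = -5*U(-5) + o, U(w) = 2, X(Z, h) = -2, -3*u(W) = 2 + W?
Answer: I*√167205/3 ≈ 136.3*I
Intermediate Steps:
u(W) = -⅔ - W/3 (u(W) = -(2 + W)/3 = -⅔ - W/3)
T(o, Q) = -10 + o (T(o, Q) = -5*2 + o = -10 + o)
L(v) = -5 - 2*v (L(v) = -2*v - 5 = -5 - 2*v)
B(c, M) = -13/3 (B(c, M) = -5 - 2*(-⅔ - ⅓*(-1)) = -5 - 2*(-⅔ + ⅓) = -5 - 2*(-⅓) = -5 + ⅔ = -13/3)
√(-18574 + B(T(10, 5), 121)) = √(-18574 - 13/3) = √(-55735/3) = I*√167205/3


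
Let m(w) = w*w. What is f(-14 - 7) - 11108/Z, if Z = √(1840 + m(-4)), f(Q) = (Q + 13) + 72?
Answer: 64 - 2777*√29/58 ≈ -193.84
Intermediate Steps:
f(Q) = 85 + Q (f(Q) = (13 + Q) + 72 = 85 + Q)
m(w) = w²
Z = 8*√29 (Z = √(1840 + (-4)²) = √(1840 + 16) = √1856 = 8*√29 ≈ 43.081)
f(-14 - 7) - 11108/Z = (85 + (-14 - 7)) - 11108/(8*√29) = (85 - 21) - 11108*√29/232 = 64 - 2777*√29/58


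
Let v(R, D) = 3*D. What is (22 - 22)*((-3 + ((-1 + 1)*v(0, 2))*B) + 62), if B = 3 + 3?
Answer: 0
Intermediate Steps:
B = 6
(22 - 22)*((-3 + ((-1 + 1)*v(0, 2))*B) + 62) = (22 - 22)*((-3 + ((-1 + 1)*(3*2))*6) + 62) = 0*((-3 + (0*6)*6) + 62) = 0*((-3 + 0*6) + 62) = 0*((-3 + 0) + 62) = 0*(-3 + 62) = 0*59 = 0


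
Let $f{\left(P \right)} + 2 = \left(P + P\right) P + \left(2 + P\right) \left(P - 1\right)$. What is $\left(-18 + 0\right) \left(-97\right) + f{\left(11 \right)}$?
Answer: $2116$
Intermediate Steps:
$f{\left(P \right)} = -2 + 2 P^{2} + \left(-1 + P\right) \left(2 + P\right)$ ($f{\left(P \right)} = -2 + \left(\left(P + P\right) P + \left(2 + P\right) \left(P - 1\right)\right) = -2 + \left(2 P P + \left(2 + P\right) \left(-1 + P\right)\right) = -2 + \left(2 P^{2} + \left(-1 + P\right) \left(2 + P\right)\right) = -2 + 2 P^{2} + \left(-1 + P\right) \left(2 + P\right)$)
$\left(-18 + 0\right) \left(-97\right) + f{\left(11 \right)} = \left(-18 + 0\right) \left(-97\right) + \left(-4 + 11 + 3 \cdot 11^{2}\right) = \left(-18\right) \left(-97\right) + \left(-4 + 11 + 3 \cdot 121\right) = 1746 + \left(-4 + 11 + 363\right) = 1746 + 370 = 2116$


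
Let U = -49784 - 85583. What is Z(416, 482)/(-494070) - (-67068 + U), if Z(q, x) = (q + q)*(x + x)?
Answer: 50008129201/247035 ≈ 2.0243e+5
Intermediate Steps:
U = -135367
Z(q, x) = 4*q*x (Z(q, x) = (2*q)*(2*x) = 4*q*x)
Z(416, 482)/(-494070) - (-67068 + U) = (4*416*482)/(-494070) - (-67068 - 135367) = 802048*(-1/494070) - 1*(-202435) = -401024/247035 + 202435 = 50008129201/247035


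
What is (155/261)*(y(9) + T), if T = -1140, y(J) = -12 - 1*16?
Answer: -181040/261 ≈ -693.64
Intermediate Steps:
y(J) = -28 (y(J) = -12 - 16 = -28)
(155/261)*(y(9) + T) = (155/261)*(-28 - 1140) = (155*(1/261))*(-1168) = (155/261)*(-1168) = -181040/261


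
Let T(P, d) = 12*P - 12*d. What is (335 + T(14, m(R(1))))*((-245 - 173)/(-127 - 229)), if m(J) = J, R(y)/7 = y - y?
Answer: 105127/178 ≈ 590.60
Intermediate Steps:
R(y) = 0 (R(y) = 7*(y - y) = 7*0 = 0)
T(P, d) = -12*d + 12*P
(335 + T(14, m(R(1))))*((-245 - 173)/(-127 - 229)) = (335 + (-12*0 + 12*14))*((-245 - 173)/(-127 - 229)) = (335 + (0 + 168))*(-418/(-356)) = (335 + 168)*(-418*(-1/356)) = 503*(209/178) = 105127/178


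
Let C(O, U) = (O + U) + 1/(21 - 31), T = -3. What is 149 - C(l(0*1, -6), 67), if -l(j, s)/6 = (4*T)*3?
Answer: -1339/10 ≈ -133.90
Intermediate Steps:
l(j, s) = 216 (l(j, s) = -6*4*(-3)*3 = -(-72)*3 = -6*(-36) = 216)
C(O, U) = -1/10 + O + U (C(O, U) = (O + U) + 1/(-10) = (O + U) - 1/10 = -1/10 + O + U)
149 - C(l(0*1, -6), 67) = 149 - (-1/10 + 216 + 67) = 149 - 1*2829/10 = 149 - 2829/10 = -1339/10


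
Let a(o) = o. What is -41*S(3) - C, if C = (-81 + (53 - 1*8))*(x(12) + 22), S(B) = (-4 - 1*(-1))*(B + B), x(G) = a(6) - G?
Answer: 1314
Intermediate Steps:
x(G) = 6 - G
S(B) = -6*B (S(B) = (-4 + 1)*(2*B) = -6*B)
C = -576 (C = (-81 + (53 - 1*8))*((6 - 1*12) + 22) = (-81 + (53 - 8))*((6 - 12) + 22) = (-81 + 45)*(-6 + 22) = -36*16 = -576)
-41*S(3) - C = -(-246)*3 - 1*(-576) = -41*(-18) + 576 = 738 + 576 = 1314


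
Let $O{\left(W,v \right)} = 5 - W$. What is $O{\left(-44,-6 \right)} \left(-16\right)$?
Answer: $-784$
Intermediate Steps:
$O{\left(-44,-6 \right)} \left(-16\right) = \left(5 - -44\right) \left(-16\right) = \left(5 + 44\right) \left(-16\right) = 49 \left(-16\right) = -784$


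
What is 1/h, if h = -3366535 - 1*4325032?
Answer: -1/7691567 ≈ -1.3001e-7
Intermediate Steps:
h = -7691567 (h = -3366535 - 4325032 = -7691567)
1/h = 1/(-7691567) = -1/7691567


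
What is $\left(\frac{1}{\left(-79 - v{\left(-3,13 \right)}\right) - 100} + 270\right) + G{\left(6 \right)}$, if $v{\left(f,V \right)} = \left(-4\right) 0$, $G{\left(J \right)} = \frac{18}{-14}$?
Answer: $\frac{336692}{1253} \approx 268.71$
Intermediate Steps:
$G{\left(J \right)} = - \frac{9}{7}$ ($G{\left(J \right)} = 18 \left(- \frac{1}{14}\right) = - \frac{9}{7}$)
$v{\left(f,V \right)} = 0$
$\left(\frac{1}{\left(-79 - v{\left(-3,13 \right)}\right) - 100} + 270\right) + G{\left(6 \right)} = \left(\frac{1}{\left(-79 - 0\right) - 100} + 270\right) - \frac{9}{7} = \left(\frac{1}{\left(-79 + 0\right) - 100} + 270\right) - \frac{9}{7} = \left(\frac{1}{-79 - 100} + 270\right) - \frac{9}{7} = \left(\frac{1}{-179} + 270\right) - \frac{9}{7} = \left(- \frac{1}{179} + 270\right) - \frac{9}{7} = \frac{48329}{179} - \frac{9}{7} = \frac{336692}{1253}$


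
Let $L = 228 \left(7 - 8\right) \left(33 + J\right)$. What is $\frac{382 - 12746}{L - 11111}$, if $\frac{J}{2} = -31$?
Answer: $\frac{1124}{409} \approx 2.7482$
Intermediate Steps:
$J = -62$ ($J = 2 \left(-31\right) = -62$)
$L = 6612$ ($L = 228 \left(7 - 8\right) \left(33 - 62\right) = 228 \left(\left(-1\right) \left(-29\right)\right) = 228 \cdot 29 = 6612$)
$\frac{382 - 12746}{L - 11111} = \frac{382 - 12746}{6612 - 11111} = - \frac{12364}{-4499} = \left(-12364\right) \left(- \frac{1}{4499}\right) = \frac{1124}{409}$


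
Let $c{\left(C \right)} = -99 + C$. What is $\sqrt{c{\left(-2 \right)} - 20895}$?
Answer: $2 i \sqrt{5249} \approx 144.9 i$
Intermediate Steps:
$\sqrt{c{\left(-2 \right)} - 20895} = \sqrt{\left(-99 - 2\right) - 20895} = \sqrt{-101 - 20895} = \sqrt{-20996} = 2 i \sqrt{5249}$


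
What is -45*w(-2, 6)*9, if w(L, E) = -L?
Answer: -810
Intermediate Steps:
-45*w(-2, 6)*9 = -(-45)*(-2)*9 = -45*2*9 = -90*9 = -810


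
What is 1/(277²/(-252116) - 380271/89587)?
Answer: -22586316092/102746324359 ≈ -0.21983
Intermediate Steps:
1/(277²/(-252116) - 380271/89587) = 1/(76729*(-1/252116) - 380271*1/89587) = 1/(-76729/252116 - 380271/89587) = 1/(-102746324359/22586316092) = -22586316092/102746324359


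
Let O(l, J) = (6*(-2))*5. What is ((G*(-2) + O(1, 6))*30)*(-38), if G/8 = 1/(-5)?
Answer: 64752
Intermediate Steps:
O(l, J) = -60 (O(l, J) = -12*5 = -60)
G = -8/5 (G = 8/(-5) = 8*(-⅕) = -8/5 ≈ -1.6000)
((G*(-2) + O(1, 6))*30)*(-38) = ((-8/5*(-2) - 60)*30)*(-38) = ((16/5 - 60)*30)*(-38) = -284/5*30*(-38) = -1704*(-38) = 64752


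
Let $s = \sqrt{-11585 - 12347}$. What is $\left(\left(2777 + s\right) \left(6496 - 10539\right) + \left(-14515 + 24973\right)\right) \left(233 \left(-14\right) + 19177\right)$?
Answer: $-178517806995 - 128688690 i \sqrt{5983} \approx -1.7852 \cdot 10^{11} - 9.9541 \cdot 10^{9} i$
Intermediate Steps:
$s = 2 i \sqrt{5983}$ ($s = \sqrt{-23932} = 2 i \sqrt{5983} \approx 154.7 i$)
$\left(\left(2777 + s\right) \left(6496 - 10539\right) + \left(-14515 + 24973\right)\right) \left(233 \left(-14\right) + 19177\right) = \left(\left(2777 + 2 i \sqrt{5983}\right) \left(6496 - 10539\right) + \left(-14515 + 24973\right)\right) \left(233 \left(-14\right) + 19177\right) = \left(\left(2777 + 2 i \sqrt{5983}\right) \left(-4043\right) + 10458\right) \left(-3262 + 19177\right) = \left(\left(-11227411 - 8086 i \sqrt{5983}\right) + 10458\right) 15915 = \left(-11216953 - 8086 i \sqrt{5983}\right) 15915 = -178517806995 - 128688690 i \sqrt{5983}$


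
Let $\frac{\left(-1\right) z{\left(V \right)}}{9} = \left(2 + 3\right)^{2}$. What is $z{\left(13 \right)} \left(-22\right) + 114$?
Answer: $5064$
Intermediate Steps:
$z{\left(V \right)} = -225$ ($z{\left(V \right)} = - 9 \left(2 + 3\right)^{2} = - 9 \cdot 5^{2} = \left(-9\right) 25 = -225$)
$z{\left(13 \right)} \left(-22\right) + 114 = \left(-225\right) \left(-22\right) + 114 = 4950 + 114 = 5064$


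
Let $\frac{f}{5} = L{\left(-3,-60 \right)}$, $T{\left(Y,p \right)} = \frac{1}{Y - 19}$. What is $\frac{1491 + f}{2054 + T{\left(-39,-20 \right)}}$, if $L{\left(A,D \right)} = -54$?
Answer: $\frac{70818}{119131} \approx 0.59445$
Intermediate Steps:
$T{\left(Y,p \right)} = \frac{1}{-19 + Y}$
$f = -270$ ($f = 5 \left(-54\right) = -270$)
$\frac{1491 + f}{2054 + T{\left(-39,-20 \right)}} = \frac{1491 - 270}{2054 + \frac{1}{-19 - 39}} = \frac{1221}{2054 + \frac{1}{-58}} = \frac{1221}{2054 - \frac{1}{58}} = \frac{1221}{\frac{119131}{58}} = 1221 \cdot \frac{58}{119131} = \frac{70818}{119131}$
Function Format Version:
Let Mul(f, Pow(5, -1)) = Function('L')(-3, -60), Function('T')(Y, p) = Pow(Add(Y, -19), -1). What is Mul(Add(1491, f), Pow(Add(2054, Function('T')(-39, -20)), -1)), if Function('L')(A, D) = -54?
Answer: Rational(70818, 119131) ≈ 0.59445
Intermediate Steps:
Function('T')(Y, p) = Pow(Add(-19, Y), -1)
f = -270 (f = Mul(5, -54) = -270)
Mul(Add(1491, f), Pow(Add(2054, Function('T')(-39, -20)), -1)) = Mul(Add(1491, -270), Pow(Add(2054, Pow(Add(-19, -39), -1)), -1)) = Mul(1221, Pow(Add(2054, Pow(-58, -1)), -1)) = Mul(1221, Pow(Add(2054, Rational(-1, 58)), -1)) = Mul(1221, Pow(Rational(119131, 58), -1)) = Mul(1221, Rational(58, 119131)) = Rational(70818, 119131)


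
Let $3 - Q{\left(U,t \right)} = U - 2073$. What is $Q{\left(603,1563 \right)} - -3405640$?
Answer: $3407113$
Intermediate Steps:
$Q{\left(U,t \right)} = 2076 - U$ ($Q{\left(U,t \right)} = 3 - \left(U - 2073\right) = 3 - \left(-2073 + U\right) = 2076 - U$)
$Q{\left(603,1563 \right)} - -3405640 = \left(2076 - 603\right) - -3405640 = \left(2076 - 603\right) + 3405640 = 1473 + 3405640 = 3407113$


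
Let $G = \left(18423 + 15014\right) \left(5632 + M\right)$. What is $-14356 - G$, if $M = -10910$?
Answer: $176466130$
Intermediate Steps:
$G = -176480486$ ($G = \left(18423 + 15014\right) \left(5632 - 10910\right) = 33437 \left(-5278\right) = -176480486$)
$-14356 - G = -14356 - -176480486 = -14356 + 176480486 = 176466130$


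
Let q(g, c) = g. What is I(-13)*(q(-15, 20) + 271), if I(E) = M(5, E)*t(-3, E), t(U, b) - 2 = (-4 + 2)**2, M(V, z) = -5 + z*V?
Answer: -107520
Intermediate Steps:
M(V, z) = -5 + V*z
t(U, b) = 6 (t(U, b) = 2 + (-4 + 2)**2 = 2 + (-2)**2 = 2 + 4 = 6)
I(E) = -30 + 30*E (I(E) = (-5 + 5*E)*6 = -30 + 30*E)
I(-13)*(q(-15, 20) + 271) = (-30 + 30*(-13))*(-15 + 271) = (-30 - 390)*256 = -420*256 = -107520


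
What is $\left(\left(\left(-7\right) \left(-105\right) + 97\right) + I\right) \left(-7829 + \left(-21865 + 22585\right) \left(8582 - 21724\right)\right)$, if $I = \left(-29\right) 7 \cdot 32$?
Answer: $53638470816$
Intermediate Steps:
$I = -6496$ ($I = \left(-203\right) 32 = -6496$)
$\left(\left(\left(-7\right) \left(-105\right) + 97\right) + I\right) \left(-7829 + \left(-21865 + 22585\right) \left(8582 - 21724\right)\right) = \left(\left(\left(-7\right) \left(-105\right) + 97\right) - 6496\right) \left(-7829 + \left(-21865 + 22585\right) \left(8582 - 21724\right)\right) = \left(\left(735 + 97\right) - 6496\right) \left(-7829 + 720 \left(-13142\right)\right) = \left(832 - 6496\right) \left(-7829 - 9462240\right) = \left(-5664\right) \left(-9470069\right) = 53638470816$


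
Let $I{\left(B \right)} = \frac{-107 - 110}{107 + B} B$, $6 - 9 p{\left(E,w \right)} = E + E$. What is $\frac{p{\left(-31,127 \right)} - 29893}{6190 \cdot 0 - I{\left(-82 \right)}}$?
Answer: $\frac{6724225}{160146} \approx 41.988$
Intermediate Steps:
$p{\left(E,w \right)} = \frac{2}{3} - \frac{2 E}{9}$ ($p{\left(E,w \right)} = \frac{2}{3} - \frac{E + E}{9} = \frac{2}{3} - \frac{2 E}{9}$)
$I{\left(B \right)} = - \frac{217 B}{107 + B}$ ($I{\left(B \right)} = - \frac{217}{107 + B} B = - \frac{217 B}{107 + B}$)
$\frac{p{\left(-31,127 \right)} - 29893}{6190 \cdot 0 - I{\left(-82 \right)}} = \frac{\left(\frac{2}{3} - - \frac{62}{9}\right) - 29893}{6190 \cdot 0 - \left(-217\right) \left(-82\right) \frac{1}{107 - 82}} = \frac{\left(\frac{2}{3} + \frac{62}{9}\right) - 29893}{0 - \left(-217\right) \left(-82\right) \frac{1}{25}} = \frac{\frac{68}{9} - 29893}{0 - \left(-217\right) \left(-82\right) \frac{1}{25}} = - \frac{268969}{9 \left(0 - \frac{17794}{25}\right)} = - \frac{268969}{9 \left(- \frac{17794}{25}\right)} = \left(- \frac{268969}{9}\right) \left(- \frac{25}{17794}\right) = \frac{6724225}{160146}$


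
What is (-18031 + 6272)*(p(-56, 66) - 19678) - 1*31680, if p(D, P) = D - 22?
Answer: 232279124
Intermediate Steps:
p(D, P) = -22 + D
(-18031 + 6272)*(p(-56, 66) - 19678) - 1*31680 = (-18031 + 6272)*((-22 - 56) - 19678) - 1*31680 = -11759*(-78 - 19678) - 31680 = -11759*(-19756) - 31680 = 232310804 - 31680 = 232279124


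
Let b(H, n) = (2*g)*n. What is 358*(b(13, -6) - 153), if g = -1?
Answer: -50478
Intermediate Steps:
b(H, n) = -2*n (b(H, n) = (2*(-1))*n = -2*n)
358*(b(13, -6) - 153) = 358*(-2*(-6) - 153) = 358*(12 - 153) = 358*(-141) = -50478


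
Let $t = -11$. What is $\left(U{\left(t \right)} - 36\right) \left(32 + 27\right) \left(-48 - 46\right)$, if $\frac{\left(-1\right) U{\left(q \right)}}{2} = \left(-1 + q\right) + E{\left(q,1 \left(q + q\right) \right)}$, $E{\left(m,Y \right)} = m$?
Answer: $-55460$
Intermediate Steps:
$U{\left(q \right)} = 2 - 4 q$ ($U{\left(q \right)} = - 2 \left(\left(-1 + q\right) + q\right) = - 2 \left(-1 + 2 q\right) = 2 - 4 q$)
$\left(U{\left(t \right)} - 36\right) \left(32 + 27\right) \left(-48 - 46\right) = \left(\left(2 - -44\right) - 36\right) \left(32 + 27\right) \left(-48 - 46\right) = \left(\left(2 + 44\right) - 36\right) 59 \left(-94\right) = \left(46 - 36\right) \left(-5546\right) = 10 \left(-5546\right) = -55460$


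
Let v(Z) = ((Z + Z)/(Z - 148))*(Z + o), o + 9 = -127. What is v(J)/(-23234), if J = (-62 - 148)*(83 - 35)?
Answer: 25744320/29704669 ≈ 0.86668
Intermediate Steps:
o = -136 (o = -9 - 127 = -136)
J = -10080 (J = -210*48 = -10080)
v(Z) = 2*Z*(-136 + Z)/(-148 + Z) (v(Z) = ((Z + Z)/(Z - 148))*(Z - 136) = ((2*Z)/(-148 + Z))*(-136 + Z) = (2*Z/(-148 + Z))*(-136 + Z) = 2*Z*(-136 + Z)/(-148 + Z))
v(J)/(-23234) = (2*(-10080)*(-136 - 10080)/(-148 - 10080))/(-23234) = (2*(-10080)*(-10216)/(-10228))*(-1/23234) = (2*(-10080)*(-1/10228)*(-10216))*(-1/23234) = -51488640/2557*(-1/23234) = 25744320/29704669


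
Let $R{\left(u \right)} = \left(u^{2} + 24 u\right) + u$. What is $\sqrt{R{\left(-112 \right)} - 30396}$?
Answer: $2 i \sqrt{5163} \approx 143.71 i$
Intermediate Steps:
$R{\left(u \right)} = u^{2} + 25 u$
$\sqrt{R{\left(-112 \right)} - 30396} = \sqrt{- 112 \left(25 - 112\right) - 30396} = \sqrt{\left(-112\right) \left(-87\right) - 30396} = \sqrt{9744 - 30396} = \sqrt{-20652} = 2 i \sqrt{5163}$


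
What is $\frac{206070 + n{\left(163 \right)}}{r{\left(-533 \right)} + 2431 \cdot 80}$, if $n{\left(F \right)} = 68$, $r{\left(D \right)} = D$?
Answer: $\frac{206138}{193947} \approx 1.0629$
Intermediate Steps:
$\frac{206070 + n{\left(163 \right)}}{r{\left(-533 \right)} + 2431 \cdot 80} = \frac{206070 + 68}{-533 + 2431 \cdot 80} = \frac{206138}{-533 + 194480} = \frac{206138}{193947}$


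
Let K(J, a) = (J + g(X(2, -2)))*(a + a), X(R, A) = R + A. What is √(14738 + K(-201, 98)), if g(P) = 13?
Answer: I*√22110 ≈ 148.69*I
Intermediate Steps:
X(R, A) = A + R
K(J, a) = 2*a*(13 + J) (K(J, a) = (J + 13)*(a + a) = (13 + J)*(2*a) = 2*a*(13 + J))
√(14738 + K(-201, 98)) = √(14738 + 2*98*(13 - 201)) = √(14738 + 2*98*(-188)) = √(14738 - 36848) = √(-22110) = I*√22110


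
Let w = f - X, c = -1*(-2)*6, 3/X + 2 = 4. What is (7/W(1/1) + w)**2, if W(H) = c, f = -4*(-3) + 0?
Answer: 17689/144 ≈ 122.84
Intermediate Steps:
X = 3/2 (X = 3/(-2 + 4) = 3/2 ≈ 1.5000)
f = 12 (f = 12 + 0 = 12)
c = 12 (c = 2*6 = 12)
W(H) = 12
w = 21/2 (w = 12 - 1*3/2 = 12 - 3/2 = 21/2 ≈ 10.500)
(7/W(1/1) + w)**2 = (7/12 + 21/2)**2 = (133/12)**2 = 17689/144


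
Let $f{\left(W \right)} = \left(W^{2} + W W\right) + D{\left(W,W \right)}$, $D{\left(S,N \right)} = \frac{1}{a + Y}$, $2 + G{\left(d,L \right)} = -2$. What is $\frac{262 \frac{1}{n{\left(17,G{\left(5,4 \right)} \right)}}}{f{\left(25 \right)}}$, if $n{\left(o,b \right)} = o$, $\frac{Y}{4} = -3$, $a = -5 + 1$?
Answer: $\frac{4192}{339983} \approx 0.01233$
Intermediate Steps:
$a = -4$
$G{\left(d,L \right)} = -4$ ($G{\left(d,L \right)} = -2 - 2 = -4$)
$Y = -12$ ($Y = 4 \left(-3\right) = -12$)
$D{\left(S,N \right)} = - \frac{1}{16}$ ($D{\left(S,N \right)} = \frac{1}{-4 - 12} = \frac{1}{-16} = - \frac{1}{16}$)
$f{\left(W \right)} = - \frac{1}{16} + 2 W^{2}$ ($f{\left(W \right)} = \left(W^{2} + W W\right) - \frac{1}{16} = \left(W^{2} + W^{2}\right) - \frac{1}{16} = 2 W^{2} - \frac{1}{16} = - \frac{1}{16} + 2 W^{2}$)
$\frac{262 \frac{1}{n{\left(17,G{\left(5,4 \right)} \right)}}}{f{\left(25 \right)}} = \frac{262 \cdot \frac{1}{17}}{- \frac{1}{16} + 2 \cdot 25^{2}} = \frac{262 \cdot \frac{1}{17}}{- \frac{1}{16} + 2 \cdot 625} = \frac{262}{17 \left(- \frac{1}{16} + 1250\right)} = \frac{262}{17 \cdot \frac{19999}{16}} = \frac{262}{17} \cdot \frac{16}{19999} = \frac{4192}{339983}$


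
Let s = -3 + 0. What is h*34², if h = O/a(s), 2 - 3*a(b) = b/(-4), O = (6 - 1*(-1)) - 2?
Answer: 13872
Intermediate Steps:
s = -3
O = 5 (O = (6 + 1) - 2 = 7 - 2 = 5)
a(b) = ⅔ + b/12 (a(b) = ⅔ - b/(3*(-4)) = ⅔ - b*(-1)/(3*4) = ⅔ - (-1)*b/12 = ⅔ + b/12)
h = 12 (h = 5/(⅔ + (1/12)*(-3)) = 5/(⅔ - ¼) = 5/(5/12) = 5*(12/5) = 12)
h*34² = 12*34² = 12*1156 = 13872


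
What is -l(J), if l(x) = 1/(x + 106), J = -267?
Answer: 1/161 ≈ 0.0062112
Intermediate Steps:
l(x) = 1/(106 + x)
-l(J) = -1/(106 - 267) = -1/(-161) = -1*(-1/161) = 1/161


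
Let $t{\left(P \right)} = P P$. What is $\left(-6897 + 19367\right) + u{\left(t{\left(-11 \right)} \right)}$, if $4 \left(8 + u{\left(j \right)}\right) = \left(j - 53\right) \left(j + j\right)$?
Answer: $16576$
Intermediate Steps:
$t{\left(P \right)} = P^{2}$
$u{\left(j \right)} = -8 + \frac{j \left(-53 + j\right)}{2}$ ($u{\left(j \right)} = -8 + \frac{\left(j - 53\right) \left(j + j\right)}{4} = -8 + \frac{\left(-53 + j\right) 2 j}{4} = -8 + \frac{2 j \left(-53 + j\right)}{4} = -8 + \frac{j \left(-53 + j\right)}{2}$)
$\left(-6897 + 19367\right) + u{\left(t{\left(-11 \right)} \right)} = \left(-6897 + 19367\right) - \left(8 - \frac{14641}{2} + \frac{6413}{2}\right) = 12470 - \left(\frac{6429}{2} - \frac{14641}{2}\right) = 12470 - -4106 = 12470 + 4106 = 16576$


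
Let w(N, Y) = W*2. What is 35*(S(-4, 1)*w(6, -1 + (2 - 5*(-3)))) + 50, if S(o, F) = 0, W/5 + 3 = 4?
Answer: 50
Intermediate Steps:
W = 5 (W = -15 + 5*4 = -15 + 20 = 5)
w(N, Y) = 10 (w(N, Y) = 5*2 = 10)
35*(S(-4, 1)*w(6, -1 + (2 - 5*(-3)))) + 50 = 35*(0*10) + 50 = 35*0 + 50 = 0 + 50 = 50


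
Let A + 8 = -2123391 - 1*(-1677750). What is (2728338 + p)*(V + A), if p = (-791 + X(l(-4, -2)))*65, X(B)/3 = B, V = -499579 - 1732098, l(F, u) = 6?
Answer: -7170128019318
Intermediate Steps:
A = -445649 (A = -8 + (-2123391 - 1*(-1677750)) = -8 + (-2123391 + 1677750) = -8 - 445641 = -445649)
V = -2231677
X(B) = 3*B
p = -50245 (p = (-791 + 3*6)*65 = (-791 + 18)*65 = -773*65 = -50245)
(2728338 + p)*(V + A) = (2728338 - 50245)*(-2231677 - 445649) = 2678093*(-2677326) = -7170128019318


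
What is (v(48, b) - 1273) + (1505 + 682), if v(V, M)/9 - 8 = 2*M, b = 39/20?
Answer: 10211/10 ≈ 1021.1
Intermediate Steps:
b = 39/20 (b = 39*(1/20) = 39/20 ≈ 1.9500)
v(V, M) = 72 + 18*M (v(V, M) = 72 + 9*(2*M) = 72 + 18*M)
(v(48, b) - 1273) + (1505 + 682) = ((72 + 18*(39/20)) - 1273) + (1505 + 682) = ((72 + 351/10) - 1273) + 2187 = (1071/10 - 1273) + 2187 = -11659/10 + 2187 = 10211/10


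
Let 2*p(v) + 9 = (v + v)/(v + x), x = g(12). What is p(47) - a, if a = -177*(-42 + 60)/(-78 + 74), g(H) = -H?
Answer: -27988/35 ≈ -799.66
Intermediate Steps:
x = -12 (x = -1*12 = -12)
p(v) = -9/2 + v/(-12 + v) (p(v) = -9/2 + ((v + v)/(v - 12))/2 = -9/2 + ((2*v)/(-12 + v))/2 = -9/2 + (2*v/(-12 + v))/2 = -9/2 + v/(-12 + v))
a = 1593/2 (a = -3186/(-4) = -3186*(-1)/4 = -177*(-9/2) = 1593/2 ≈ 796.50)
p(47) - a = (108 - 7*47)/(2*(-12 + 47)) - 1*1593/2 = (1/2)*(108 - 329)/35 - 1593/2 = (1/2)*(1/35)*(-221) - 1593/2 = -221/70 - 1593/2 = -27988/35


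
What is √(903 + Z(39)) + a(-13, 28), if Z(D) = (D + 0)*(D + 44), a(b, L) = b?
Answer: -13 + 6*√115 ≈ 51.343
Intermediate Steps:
Z(D) = D*(44 + D)
√(903 + Z(39)) + a(-13, 28) = √(903 + 39*(44 + 39)) - 13 = √(903 + 39*83) - 13 = √(903 + 3237) - 13 = √4140 - 13 = 6*√115 - 13 = -13 + 6*√115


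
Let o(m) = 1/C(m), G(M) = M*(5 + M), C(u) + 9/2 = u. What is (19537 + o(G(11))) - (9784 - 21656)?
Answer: 10773289/343 ≈ 31409.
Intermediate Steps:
C(u) = -9/2 + u
o(m) = 1/(-9/2 + m)
(19537 + o(G(11))) - (9784 - 21656) = (19537 + 2/(-9 + 2*(11*(5 + 11)))) - (9784 - 21656) = (19537 + 2/(-9 + 2*(11*16))) - 1*(-11872) = (19537 + 2/(-9 + 2*176)) + 11872 = (19537 + 2/(-9 + 352)) + 11872 = (19537 + 2/343) + 11872 = 6701193/343 + 11872 = 10773289/343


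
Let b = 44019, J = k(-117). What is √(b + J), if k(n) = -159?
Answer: 2*√10965 ≈ 209.43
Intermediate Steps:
J = -159
√(b + J) = √(44019 - 159) = √43860 = 2*√10965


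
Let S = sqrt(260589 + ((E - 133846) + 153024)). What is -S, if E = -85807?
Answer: -2*sqrt(48490) ≈ -440.41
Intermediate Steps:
S = 2*sqrt(48490) (S = sqrt(260589 + ((-85807 - 133846) + 153024)) = sqrt(260589 + (-219653 + 153024)) = sqrt(260589 - 66629) = sqrt(193960) = 2*sqrt(48490) ≈ 440.41)
-S = -2*sqrt(48490)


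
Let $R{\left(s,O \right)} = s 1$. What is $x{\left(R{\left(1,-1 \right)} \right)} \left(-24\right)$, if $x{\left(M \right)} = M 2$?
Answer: $-48$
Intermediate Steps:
$R{\left(s,O \right)} = s$
$x{\left(M \right)} = 2 M$
$x{\left(R{\left(1,-1 \right)} \right)} \left(-24\right) = 2 \cdot 1 \left(-24\right) = 2 \left(-24\right) = -48$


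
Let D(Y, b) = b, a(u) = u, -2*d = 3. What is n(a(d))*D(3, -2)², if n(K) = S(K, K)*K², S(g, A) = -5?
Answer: -45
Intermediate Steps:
d = -3/2 (d = -½*3 = -3/2 ≈ -1.5000)
n(K) = -5*K²
n(a(d))*D(3, -2)² = -5*(-3/2)²*(-2)² = -5*9/4*4 = -45/4*4 = -45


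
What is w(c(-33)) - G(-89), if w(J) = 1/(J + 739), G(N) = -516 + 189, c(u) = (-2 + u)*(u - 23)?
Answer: 882574/2699 ≈ 327.00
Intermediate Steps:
c(u) = (-23 + u)*(-2 + u) (c(u) = (-2 + u)*(-23 + u) = (-23 + u)*(-2 + u))
G(N) = -327
w(J) = 1/(739 + J)
w(c(-33)) - G(-89) = 1/(739 + (46 + (-33)**2 - 25*(-33))) - 1*(-327) = 1/(739 + (46 + 1089 + 825)) + 327 = 1/(739 + 1960) + 327 = 1/2699 + 327 = 882574/2699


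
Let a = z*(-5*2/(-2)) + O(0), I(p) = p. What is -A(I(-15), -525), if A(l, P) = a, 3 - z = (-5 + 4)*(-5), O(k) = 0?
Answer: 10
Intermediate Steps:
z = -2 (z = 3 - (-5 + 4)*(-5) = 3 - (-1)*(-5) = 3 - 1*5 = 3 - 5 = -2)
a = -10 (a = -2*(-5*2)/(-2) + 0 = -(-20)*(-1)/2 + 0 = -2*5 + 0 = -10 + 0 = -10)
A(l, P) = -10
-A(I(-15), -525) = -1*(-10) = 10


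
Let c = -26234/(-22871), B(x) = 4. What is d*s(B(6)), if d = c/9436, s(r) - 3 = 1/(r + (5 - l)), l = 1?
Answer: 327925/863243024 ≈ 0.00037988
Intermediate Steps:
s(r) = 3 + 1/(4 + r) (s(r) = 3 + 1/(r + (5 - 1*1)) = 3 + 1/(r + (5 - 1)) = 3 + 1/(r + 4) = 3 + 1/(4 + r))
c = 26234/22871 (c = -26234*(-1/22871) = 26234/22871 ≈ 1.1470)
d = 13117/107905378 (d = (26234/22871)/9436 = (26234/22871)*(1/9436) = 13117/107905378 ≈ 0.00012156)
d*s(B(6)) = 13117*((13 + 3*4)/(4 + 4))/107905378 = 13117*((13 + 12)/8)/107905378 = 13117*((1/8)*25)/107905378 = (13117/107905378)*(25/8) = 327925/863243024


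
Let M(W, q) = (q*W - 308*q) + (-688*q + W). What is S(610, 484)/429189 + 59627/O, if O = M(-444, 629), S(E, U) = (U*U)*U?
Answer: 11413303474657/43214754284 ≈ 264.11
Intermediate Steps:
S(E, U) = U³ (S(E, U) = U²*U = U³)
M(W, q) = W - 996*q + W*q (M(W, q) = (W*q - 308*q) + (W - 688*q) = (-308*q + W*q) + (W - 688*q) = W - 996*q + W*q)
O = -906204 (O = -444 - 996*629 - 444*629 = -444 - 626484 - 279276 = -906204)
S(610, 484)/429189 + 59627/O = 484³/429189 + 59627/(-906204) = 113379904*(1/429189) + 59627*(-1/906204) = 113379904/429189 - 59627/906204 = 11413303474657/43214754284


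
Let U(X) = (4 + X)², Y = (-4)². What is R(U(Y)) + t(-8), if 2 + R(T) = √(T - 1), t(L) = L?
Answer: -10 + √399 ≈ 9.9750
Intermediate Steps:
Y = 16
R(T) = -2 + √(-1 + T) (R(T) = -2 + √(T - 1) = -2 + √(-1 + T))
R(U(Y)) + t(-8) = (-2 + √(-1 + (4 + 16)²)) - 8 = (-2 + √(-1 + 20²)) - 8 = (-2 + √(-1 + 400)) - 8 = (-2 + √399) - 8 = -10 + √399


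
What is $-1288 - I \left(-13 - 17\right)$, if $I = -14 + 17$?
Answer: $-1198$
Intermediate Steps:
$I = 3$
$-1288 - I \left(-13 - 17\right) = -1288 - 3 \left(-13 - 17\right) = -1288 - 3 \left(-30\right) = -1288 - -90 = -1288 + 90 = -1198$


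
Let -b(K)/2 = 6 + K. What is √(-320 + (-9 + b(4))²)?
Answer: √521 ≈ 22.825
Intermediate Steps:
b(K) = -12 - 2*K (b(K) = -2*(6 + K) = -12 - 2*K)
√(-320 + (-9 + b(4))²) = √(-320 + (-9 + (-12 - 2*4))²) = √(-320 + (-9 + (-12 - 8))²) = √(-320 + (-9 - 20)²) = √(-320 + (-29)²) = √(-320 + 841) = √521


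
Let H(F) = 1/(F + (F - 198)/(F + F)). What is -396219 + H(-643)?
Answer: -327299479769/826057 ≈ -3.9622e+5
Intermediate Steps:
H(F) = 1/(F + (-198 + F)/(2*F)) (H(F) = 1/(F + (-198 + F)/((2*F))) = 1/(F + (-198 + F)*(1/(2*F))) = 1/(F + (-198 + F)/(2*F)))
-396219 + H(-643) = -396219 + 2*(-643)/(-198 - 643 + 2*(-643)²) = -396219 + 2*(-643)/(-198 - 643 + 2*413449) = -396219 + 2*(-643)/(-198 - 643 + 826898) = -396219 + 2*(-643)/826057 = -396219 + 2*(-643)*(1/826057) = -396219 - 1286/826057 = -327299479769/826057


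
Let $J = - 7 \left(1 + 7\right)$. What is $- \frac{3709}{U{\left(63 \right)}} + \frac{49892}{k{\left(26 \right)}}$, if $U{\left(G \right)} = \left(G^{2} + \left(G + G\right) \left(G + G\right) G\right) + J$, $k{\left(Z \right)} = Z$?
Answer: $\frac{25048255329}{13053313} \approx 1918.9$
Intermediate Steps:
$J = -56$ ($J = \left(-7\right) 8 = -56$)
$U{\left(G \right)} = -56 + G^{2} + 4 G^{3}$ ($U{\left(G \right)} = \left(G^{2} + \left(G + G\right) \left(G + G\right) G\right) - 56 = \left(G^{2} + 2 G 2 G G\right) - 56 = \left(G^{2} + 4 G^{2} G\right) - 56 = \left(G^{2} + 4 G^{3}\right) - 56 = -56 + G^{2} + 4 G^{3}$)
$- \frac{3709}{U{\left(63 \right)}} + \frac{49892}{k{\left(26 \right)}} = - \frac{3709}{-56 + 63^{2} + 4 \cdot 63^{3}} + \frac{49892}{26} = - \frac{3709}{-56 + 3969 + 4 \cdot 250047} + 49892 \cdot \frac{1}{26} = - \frac{3709}{-56 + 3969 + 1000188} + \frac{24946}{13} = - \frac{3709}{1004101} + \frac{24946}{13} = \frac{25048255329}{13053313}$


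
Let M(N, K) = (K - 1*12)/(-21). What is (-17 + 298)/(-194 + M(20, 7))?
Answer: -5901/4069 ≈ -1.4502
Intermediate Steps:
M(N, K) = 4/7 - K/21 (M(N, K) = (K - 12)*(-1/21) = (-12 + K)*(-1/21) = 4/7 - K/21)
(-17 + 298)/(-194 + M(20, 7)) = (-17 + 298)/(-194 + (4/7 - 1/21*7)) = 281/(-194 + (4/7 - ⅓)) = 281/(-194 + 5/21) = 281/(-4069/21) = 281*(-21/4069) = -5901/4069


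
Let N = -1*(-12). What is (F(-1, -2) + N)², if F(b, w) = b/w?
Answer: 625/4 ≈ 156.25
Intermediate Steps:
N = 12
(F(-1, -2) + N)² = (-1/(-2) + 12)² = (-1*(-½) + 12)² = (½ + 12)² = (25/2)² = 625/4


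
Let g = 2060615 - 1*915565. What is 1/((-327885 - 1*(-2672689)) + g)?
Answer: 1/3489854 ≈ 2.8654e-7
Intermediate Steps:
g = 1145050 (g = 2060615 - 915565 = 1145050)
1/((-327885 - 1*(-2672689)) + g) = 1/((-327885 - 1*(-2672689)) + 1145050) = 1/((-327885 + 2672689) + 1145050) = 1/(2344804 + 1145050) = 1/3489854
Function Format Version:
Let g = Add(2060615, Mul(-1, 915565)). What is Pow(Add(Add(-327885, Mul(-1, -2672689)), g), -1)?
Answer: Rational(1, 3489854) ≈ 2.8654e-7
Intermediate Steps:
g = 1145050 (g = Add(2060615, -915565) = 1145050)
Pow(Add(Add(-327885, Mul(-1, -2672689)), g), -1) = Pow(Add(Add(-327885, Mul(-1, -2672689)), 1145050), -1) = Pow(Add(Add(-327885, 2672689), 1145050), -1) = Pow(Add(2344804, 1145050), -1) = Pow(3489854, -1) = Rational(1, 3489854)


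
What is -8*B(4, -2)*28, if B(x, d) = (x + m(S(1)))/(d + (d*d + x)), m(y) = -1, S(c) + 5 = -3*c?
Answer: -112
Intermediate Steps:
S(c) = -5 - 3*c
B(x, d) = (-1 + x)/(d + x + d²) (B(x, d) = (x - 1)/(d + (d*d + x)) = (-1 + x)/(d + (d² + x)) = (-1 + x)/(d + (x + d²)) = (-1 + x)/(d + x + d²))
-8*B(4, -2)*28 = -8*(-1 + 4)/(-2 + 4 + (-2)²)*28 = -8*3/(-2 + 4 + 4)*28 = -8*3/6*28 = -4*3/3*28 = -8*½*28 = -4*28 = -112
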